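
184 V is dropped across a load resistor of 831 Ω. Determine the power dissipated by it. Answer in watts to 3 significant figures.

40.7 W

V and R are stated; P = V²/R avoids computing the current.
P = (184 V)² / 831 Ω = 40.74 W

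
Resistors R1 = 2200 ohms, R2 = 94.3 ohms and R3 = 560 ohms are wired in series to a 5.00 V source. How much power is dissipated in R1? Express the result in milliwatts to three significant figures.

In a series string the same current flows through every resistor — find that current, then P = I²R for the one we want.
R_total = 2200 + 94.3 + 560 = 2854 Ω
I = V / R_total = 5.00 / 2854 = 0.001752 A
P_R1 = I² × R1 = (0.001752)² × 2200 = 0.006751 W

6.75 mW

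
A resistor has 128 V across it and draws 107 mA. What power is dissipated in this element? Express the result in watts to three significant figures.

13.7 W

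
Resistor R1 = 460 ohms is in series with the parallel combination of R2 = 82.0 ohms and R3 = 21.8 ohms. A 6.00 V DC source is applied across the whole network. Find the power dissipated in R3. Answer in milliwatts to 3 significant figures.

2.15 mW

Collapse R2‖R3 to a single equivalent, reducing the network to two series elements.
R_p = (82.0×21.8)/(82.0+21.8) = 17.22 Ω
R_total = 460 + 17.22 = 477.2 Ω
I = V / R_total = 6.00 / 477.2 = 0.01257 A
Voltage across the parallel pair: V_p = I × R_p = 0.01257 × 17.22 = 0.2165 V
R3 sees V_p directly, so P = V_p² / R3.
P_R3 = (0.2165)² / 21.8 = 0.002151 W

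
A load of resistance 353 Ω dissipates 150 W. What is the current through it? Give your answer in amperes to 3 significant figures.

0.652 A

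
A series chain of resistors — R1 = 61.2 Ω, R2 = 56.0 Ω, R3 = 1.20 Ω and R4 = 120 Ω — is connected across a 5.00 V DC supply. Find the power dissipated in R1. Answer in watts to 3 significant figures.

In a series string the same current flows through every resistor — find that current, then P = I²R for the one we want.
R_total = 61.2 + 56.0 + 1.20 + 120 = 238.4 Ω
I = V / R_total = 5.00 / 238.4 = 0.02097 A
P_R1 = I² × R1 = (0.02097)² × 61.2 = 0.02692 W

0.0269 W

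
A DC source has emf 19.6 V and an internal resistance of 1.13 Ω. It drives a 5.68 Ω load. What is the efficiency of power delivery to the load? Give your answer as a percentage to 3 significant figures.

83.4 %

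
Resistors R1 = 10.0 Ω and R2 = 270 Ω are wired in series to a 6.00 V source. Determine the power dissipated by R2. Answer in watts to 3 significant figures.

Every series element carries the same I. Get I from the total resistance, then P = I² × R2.
R_total = 10.0 + 270 = 280.0 Ω
I = V / R_total = 6.00 / 280.0 = 0.02143 A
P_R2 = I² × R2 = (0.02143)² × 270 = 0.1240 W

0.124 W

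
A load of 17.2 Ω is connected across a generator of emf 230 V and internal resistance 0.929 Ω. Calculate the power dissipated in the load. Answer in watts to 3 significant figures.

2770 W

With r and R in series, I = ε/(r+R); the load dissipates I²R.
I = ε / (r + R) = 230 / (0.929 + 17.2) = 12.69 A
P_load = I² R = (12.69)² × 17.2 = 2768 W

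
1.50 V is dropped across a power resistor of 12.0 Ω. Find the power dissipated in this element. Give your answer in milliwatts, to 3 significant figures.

Voltage and resistance are given, so P = V²/R is the one-step route.
P = (1.50 V)² / 12.0 Ω = 0.1875 W

188 mW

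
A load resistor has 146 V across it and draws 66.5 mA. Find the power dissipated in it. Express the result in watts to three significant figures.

Since both terminal voltage and current are stated, P = V I gives the power in one step.
P = 146 V × 0.06650 A = 9.709 W

9.71 W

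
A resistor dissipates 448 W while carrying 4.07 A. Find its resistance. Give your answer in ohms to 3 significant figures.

27.0 Ω

From P = V I = I²R = V²/R, with the two given quantities we get R = P / I².
R = 448 / (4.070)² = 27.05 Ω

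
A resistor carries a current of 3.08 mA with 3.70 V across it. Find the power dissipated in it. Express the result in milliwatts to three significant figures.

11.4 mW

V and I are known directly — P = V I, no intermediate step needed.
P = 3.70 V × 0.003080 A = 0.01140 W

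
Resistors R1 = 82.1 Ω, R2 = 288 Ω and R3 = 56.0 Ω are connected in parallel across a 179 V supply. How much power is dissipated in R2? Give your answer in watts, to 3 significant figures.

111 W

Every branch has 179 V across it, so for R2 the power is simply V²/R.
P_R2 = V² / R2 = (179)² / 288 Ω = 111.3 W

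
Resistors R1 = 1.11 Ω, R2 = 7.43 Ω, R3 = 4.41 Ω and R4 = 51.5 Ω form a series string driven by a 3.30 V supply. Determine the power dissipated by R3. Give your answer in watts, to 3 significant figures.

0.0116 W

In a series string the same current flows through every resistor — find that current, then P = I²R for the one we want.
R_total = 1.11 + 7.43 + 4.41 + 51.5 = 64.45 Ω
I = V / R_total = 3.30 / 64.45 = 0.05120 A
P_R3 = I² × R3 = (0.05120)² × 4.41 = 0.01156 W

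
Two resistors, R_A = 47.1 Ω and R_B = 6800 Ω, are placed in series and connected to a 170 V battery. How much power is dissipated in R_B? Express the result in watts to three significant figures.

4.19 W

Series elements share the same current, so find I first, then use P = I²R.
R_total = 47.1 + 6800 = 6847 Ω
I = V / R_total = 170 / 6847 = 0.02483 A
P_R_B = I² × R_B = (0.02483)² × 6800 = 4.192 W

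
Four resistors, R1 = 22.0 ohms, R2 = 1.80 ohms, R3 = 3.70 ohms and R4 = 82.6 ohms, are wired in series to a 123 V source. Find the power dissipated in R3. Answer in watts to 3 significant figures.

4.62 W

In a series string the same current flows through every resistor — find that current, then P = I²R for the one we want.
R_total = 22.0 + 1.80 + 3.70 + 82.6 = 110.1 Ω
I = V / R_total = 123 / 110.1 = 1.117 A
P_R3 = I² × R3 = (1.117)² × 3.70 = 4.618 W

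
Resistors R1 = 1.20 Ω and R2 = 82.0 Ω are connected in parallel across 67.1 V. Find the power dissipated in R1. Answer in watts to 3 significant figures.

3750 W

The supply voltage appears across each parallel branch — just use P = V²/R1.
P_R1 = V² / R1 = (67.1)² / 1.20 Ω = 3752 W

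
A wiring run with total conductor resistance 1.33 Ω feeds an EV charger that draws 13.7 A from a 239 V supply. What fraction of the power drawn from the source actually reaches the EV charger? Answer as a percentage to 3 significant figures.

The wiring run carries the full 13.7 A.
P_line = I² R_line = (13.70)² × 1.33 = 249.6 W
P_source = V I = 239 × 13.70 = 3274 W; P_load = 3025 W
η = P_load / P_source = 3025 / 3274 = 0.9238

92.4 %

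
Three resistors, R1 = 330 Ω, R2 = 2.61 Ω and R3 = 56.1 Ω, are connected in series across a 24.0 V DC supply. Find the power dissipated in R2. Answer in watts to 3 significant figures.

Series elements share the same current, so find I first, then use P = I²R.
R_total = 330 + 2.61 + 56.1 = 388.7 Ω
I = V / R_total = 24.0 / 388.7 = 0.06174 A
P_R2 = I² × R2 = (0.06174)² × 2.61 = 0.009950 W

0.00995 W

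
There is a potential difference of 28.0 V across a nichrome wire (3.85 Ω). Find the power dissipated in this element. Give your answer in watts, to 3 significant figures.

V and R are stated; P = V²/R avoids computing the current.
P = (28.0 V)² / 3.85 Ω = 203.6 W

204 W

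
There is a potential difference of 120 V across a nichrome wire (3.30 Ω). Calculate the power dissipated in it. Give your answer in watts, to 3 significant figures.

V and R are stated; P = V²/R avoids computing the current.
P = (120 V)² / 3.30 Ω = 4364 W

4360 W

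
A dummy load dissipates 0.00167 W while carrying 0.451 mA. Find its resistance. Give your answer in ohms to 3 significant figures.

8210 Ω

Inverting the appropriate power form: R = P / I².
R = 0.00167 / (0.0004510)² = 8210 Ω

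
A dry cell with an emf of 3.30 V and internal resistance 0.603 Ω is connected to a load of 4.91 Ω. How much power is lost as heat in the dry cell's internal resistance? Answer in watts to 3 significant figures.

0.216 W

The internal resistance carries the same current as the load; P_int = I²r.
I = ε / (r + R) = 3.30 / (0.603 + 4.91) = 0.5986 A
P_int = I² r = (0.5986)² × 0.603 = 0.2161 W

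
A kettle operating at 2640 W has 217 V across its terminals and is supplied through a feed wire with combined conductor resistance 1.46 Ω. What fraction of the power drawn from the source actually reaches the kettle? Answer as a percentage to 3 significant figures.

I = P / V = 2640 / 217 = 12.17 A through the feed wire.
P_line = I² R_line = (12.17)² × 1.46 = 216.1 W
P_source = P_load + P_line = 2640 + 216.1 = 2856 W
η = P_load / P_source = 2640 / 2856 = 0.9243

92.4 %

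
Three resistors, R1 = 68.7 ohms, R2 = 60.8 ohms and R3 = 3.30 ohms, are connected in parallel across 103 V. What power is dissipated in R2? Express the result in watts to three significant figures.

174 W

Each parallel branch sees the full supply voltage, so P = V²/R applies directly to the target branch.
P_R2 = V² / R2 = (103)² / 60.8 Ω = 174.5 W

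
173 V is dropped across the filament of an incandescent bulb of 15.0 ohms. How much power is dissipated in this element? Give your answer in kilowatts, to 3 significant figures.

2.00 kW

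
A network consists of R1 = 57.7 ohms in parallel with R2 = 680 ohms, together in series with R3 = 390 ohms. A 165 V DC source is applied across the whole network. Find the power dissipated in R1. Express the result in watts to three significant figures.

Combine R1 and R2 into their parallel equivalent first, reducing the network to two series resistors.
R_p = (57.7×680)/(57.7+680) = 53.19 Ω
R_total = R_p + 390 = 53.19 + 390 = 443.2 Ω
I = V / R_total = 165 / 443.2 = 0.3723 A
Voltage across the parallel pair: V_p = I × R_p = 0.3723 × 53.19 = 19.80 V
R1 sits across V_p; its power is V_p²/R.
P_R1 = (19.80)² / 57.7 = 6.796 W

6.80 W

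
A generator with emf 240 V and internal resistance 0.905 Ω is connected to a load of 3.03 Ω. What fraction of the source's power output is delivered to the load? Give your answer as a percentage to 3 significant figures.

Both r and R carry the same current, so the power split is just the resistance split: η = R/(R+r).
η = R / (R + r) = 3.03 / (3.03 + 0.905) = 0.7700

77.0 %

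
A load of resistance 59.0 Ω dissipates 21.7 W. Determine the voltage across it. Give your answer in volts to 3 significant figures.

35.8 V

Rearranging the power relation for the two known quantities gives V = √(P R).
V = √(21.7 × 59.0) = 35.78 V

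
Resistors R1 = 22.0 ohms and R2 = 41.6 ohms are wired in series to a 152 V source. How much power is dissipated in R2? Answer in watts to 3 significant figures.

Every series element carries the same I. Get I from the total resistance, then P = I² × R2.
R_total = 22.0 + 41.6 = 63.60 Ω
I = V / R_total = 152 / 63.60 = 2.390 A
P_R2 = I² × R2 = (2.390)² × 41.6 = 237.6 W

238 W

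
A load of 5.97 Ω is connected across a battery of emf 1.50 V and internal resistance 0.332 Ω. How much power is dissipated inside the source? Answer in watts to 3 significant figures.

0.0188 W

The internal resistance carries the same current as the load; P_int = I²r.
I = ε / (r + R) = 1.50 / (0.332 + 5.97) = 0.2380 A
P_int = I² r = (0.2380)² × 0.332 = 0.01881 W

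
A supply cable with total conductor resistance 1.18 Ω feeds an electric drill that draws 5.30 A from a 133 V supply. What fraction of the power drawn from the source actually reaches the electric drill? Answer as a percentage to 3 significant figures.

The supply cable carries the full 5.30 A.
P_line = I² R_line = (5.300)² × 1.18 = 33.15 W
P_source = V I = 133 × 5.300 = 704.9 W; P_load = 671.8 W
η = P_load / P_source = 671.8 / 704.9 = 0.9530

95.3 %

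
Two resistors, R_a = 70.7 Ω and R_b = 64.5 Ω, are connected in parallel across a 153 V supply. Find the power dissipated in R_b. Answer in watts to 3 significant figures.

363 W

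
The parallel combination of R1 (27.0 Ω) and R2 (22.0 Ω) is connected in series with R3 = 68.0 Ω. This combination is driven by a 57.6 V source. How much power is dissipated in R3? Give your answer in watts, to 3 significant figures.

Reduce the parallel combination to a single R_p; the circuit then becomes R_p in series with the remaining resistor.
R_p = (27.0×22.0)/(27.0+22.0) = 12.12 Ω
R_total = R_p + 68.0 = 12.12 + 68.0 = 80.12 Ω
I = V / R_total = 57.6 / 80.12 = 0.7189 A
R3 carries the full series current, so P = I²R.
P_R3 = (0.7189)² × 68.0 = 35.14 W

35.1 W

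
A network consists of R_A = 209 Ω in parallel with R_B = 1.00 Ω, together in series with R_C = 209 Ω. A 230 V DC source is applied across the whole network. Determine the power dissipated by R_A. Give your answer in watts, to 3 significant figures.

0.00569 W

First find R_p for the parallel pair, then treat R_p + R_C as a series loop.
R_p = (209×1.00)/(209+1.00) = 0.9952 Ω
R_total = R_p + 209 = 0.9952 + 209 = 210.0 Ω
I = V / R_total = 230 / 210.0 = 1.095 A
Voltage across the parallel pair: V_p = I × R_p = 1.095 × 0.9952 = 1.090 V
R_A has V_p across it, so P = V_p²/R_A.
P_R_A = (1.090)² / 209 = 0.005685 W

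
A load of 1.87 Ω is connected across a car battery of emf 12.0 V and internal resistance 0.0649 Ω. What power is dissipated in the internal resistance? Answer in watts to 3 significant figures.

2.50 W

r is in series with the load, so it carries the full circuit current — the loss in it is I²r.
I = ε / (r + R) = 12.0 / (0.0649 + 1.87) = 6.202 A
P_int = I² r = (6.202)² × 0.0649 = 2.496 W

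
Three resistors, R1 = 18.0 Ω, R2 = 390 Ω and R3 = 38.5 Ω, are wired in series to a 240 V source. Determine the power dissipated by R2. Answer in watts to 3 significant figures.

The current is common to all series resistors; compute it, then apply P = I²R for the target.
R_total = 18.0 + 390 + 38.5 = 446.5 Ω
I = V / R_total = 240 / 446.5 = 0.5375 A
P_R2 = I² × R2 = (0.5375)² × 390 = 112.7 W

113 W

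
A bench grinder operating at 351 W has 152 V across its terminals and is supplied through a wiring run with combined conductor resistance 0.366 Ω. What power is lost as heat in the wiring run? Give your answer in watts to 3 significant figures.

The wiring run and load are in series, so the same current flows in both; the loss is I²R_line.
I = P / V = 351 / 152 = 2.309 A through the wiring run.
P_line = I² R_line = (2.309)² × 0.366 = 1.952 W

1.95 W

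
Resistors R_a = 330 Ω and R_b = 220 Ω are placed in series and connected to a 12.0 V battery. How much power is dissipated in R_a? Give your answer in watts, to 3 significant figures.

Every series element carries the same I. Get I from the total resistance, then P = I² × R_a.
R_total = 330 + 220 = 550.0 Ω
I = V / R_total = 12.0 / 550.0 = 0.02182 A
P_R_a = I² × R_a = (0.02182)² × 330 = 0.1571 W

0.157 W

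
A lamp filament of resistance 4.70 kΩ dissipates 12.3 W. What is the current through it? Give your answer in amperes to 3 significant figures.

0.0512 A

Rearranging the power relation for the two known quantities gives I = √(P / R).
I = √(12.3 / 4700) = 0.05116 A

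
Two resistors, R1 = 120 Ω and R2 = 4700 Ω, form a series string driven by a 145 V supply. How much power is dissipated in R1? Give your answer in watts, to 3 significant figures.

Every series element carries the same I. Get I from the total resistance, then P = I² × R1.
R_total = 120 + 4700 = 4820 Ω
I = V / R_total = 145 / 4820 = 0.03008 A
P_R1 = I² × R1 = (0.03008)² × 120 = 0.1086 W

0.109 W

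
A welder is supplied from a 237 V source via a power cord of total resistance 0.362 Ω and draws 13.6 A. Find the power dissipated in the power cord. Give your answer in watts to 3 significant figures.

67.0 W

Only the current and the line resistance are needed for the I²R loss.
The power cord carries the full 13.6 A.
P_line = I² R_line = (13.60)² × 0.362 = 66.96 W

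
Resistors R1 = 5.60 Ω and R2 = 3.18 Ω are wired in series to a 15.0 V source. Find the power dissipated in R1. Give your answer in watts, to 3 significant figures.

Series elements share the same current, so find I first, then use P = I²R.
R_total = 5.60 + 3.18 = 8.780 Ω
I = V / R_total = 15.0 / 8.780 = 1.708 A
P_R1 = I² × R1 = (1.708)² × 5.60 = 16.34 W

16.3 W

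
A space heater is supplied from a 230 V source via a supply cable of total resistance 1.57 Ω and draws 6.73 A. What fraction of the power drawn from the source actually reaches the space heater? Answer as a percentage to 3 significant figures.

95.4 %

The supply cable carries the full 6.73 A.
P_line = I² R_line = (6.730)² × 1.57 = 71.11 W
P_source = V I = 230 × 6.730 = 1548 W; P_load = 1477 W
η = P_load / P_source = 1477 / 1548 = 0.9541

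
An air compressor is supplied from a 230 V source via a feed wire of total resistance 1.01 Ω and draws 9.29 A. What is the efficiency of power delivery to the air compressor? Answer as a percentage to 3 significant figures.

95.9 %

The feed wire carries the full 9.29 A.
P_line = I² R_line = (9.290)² × 1.01 = 87.17 W
P_source = V I = 230 × 9.290 = 2137 W; P_load = 2050 W
η = P_load / P_source = 2050 / 2137 = 0.9592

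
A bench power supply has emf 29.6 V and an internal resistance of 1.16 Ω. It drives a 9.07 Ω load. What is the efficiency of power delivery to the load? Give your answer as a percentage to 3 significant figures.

88.7 %

The source delivers εI, of which I²R reaches the load and I²r is lost; since I is common, η = R/(R+r).
η = R / (R + r) = 9.07 / (9.07 + 1.16) = 0.8866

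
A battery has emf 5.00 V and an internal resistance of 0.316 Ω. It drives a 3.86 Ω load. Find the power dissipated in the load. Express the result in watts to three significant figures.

With r and R in series, I = ε/(r+R); the load dissipates I²R.
I = ε / (r + R) = 5.00 / (0.316 + 3.86) = 1.197 A
P_load = I² R = (1.197)² × 3.86 = 5.534 W

5.53 W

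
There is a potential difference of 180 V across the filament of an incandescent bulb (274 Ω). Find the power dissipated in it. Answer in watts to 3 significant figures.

118 W

We know the drop across the element and its resistance — P = V²/R, one step.
P = (180 V)² / 274 Ω = 118.2 W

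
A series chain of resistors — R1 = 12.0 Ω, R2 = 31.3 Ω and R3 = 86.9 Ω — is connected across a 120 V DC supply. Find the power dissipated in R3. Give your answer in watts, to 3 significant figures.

73.8 W

Since the resistors are in series they all carry the loop current I = V/R_total; the power in any one is I²R.
R_total = 12.0 + 31.3 + 86.9 = 130.2 Ω
I = V / R_total = 120 / 130.2 = 0.9217 A
P_R3 = I² × R3 = (0.9217)² × 86.9 = 73.82 W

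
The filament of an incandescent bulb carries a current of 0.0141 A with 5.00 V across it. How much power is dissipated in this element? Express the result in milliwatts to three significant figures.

70.5 mW

V and I are known directly — P = V I, no intermediate step needed.
P = 5.00 V × 0.01410 A = 0.07050 W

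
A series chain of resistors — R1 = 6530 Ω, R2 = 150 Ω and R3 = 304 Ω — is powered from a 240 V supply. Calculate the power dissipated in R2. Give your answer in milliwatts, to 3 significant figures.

In a series string the same current flows through every resistor — find that current, then P = I²R for the one we want.
R_total = 6530 + 150 + 304 = 6984 Ω
I = V / R_total = 240 / 6984 = 0.03436 A
P_R2 = I² × R2 = (0.03436)² × 150 = 0.1771 W

177 mW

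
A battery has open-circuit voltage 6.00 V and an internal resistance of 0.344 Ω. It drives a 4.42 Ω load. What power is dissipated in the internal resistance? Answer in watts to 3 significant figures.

0.546 W

Internal loss is I²r, with I set by the total series resistance r+R.
I = ε / (r + R) = 6.00 / (0.344 + 4.42) = 1.259 A
P_int = I² r = (1.259)² × 0.344 = 0.5457 W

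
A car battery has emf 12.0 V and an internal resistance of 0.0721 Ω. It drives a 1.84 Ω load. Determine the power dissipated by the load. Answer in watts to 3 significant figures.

72.5 W

Find the circuit current first, then P = I²R for the load (series elements share I).
I = ε / (r + R) = 12.0 / (0.0721 + 1.84) = 6.276 A
P_load = I² R = (6.276)² × 1.84 = 72.47 W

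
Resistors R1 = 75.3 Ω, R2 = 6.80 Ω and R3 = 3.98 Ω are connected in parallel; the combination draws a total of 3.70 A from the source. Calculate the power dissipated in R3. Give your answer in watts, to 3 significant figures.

20.3 W

We need the common branch voltage; get it from I_total × R_eq, then P = V²/R for the branch.
1/R_eq = 1/75.3 + 1/6.80 + 1/3.98 ⇒ R_eq = 2.430 Ω
V = I_total × R_eq = 3.700 × 2.430 = 8.989 V
P_R3 = V² / R3 = (8.989)² / 3.98 = 20.30 W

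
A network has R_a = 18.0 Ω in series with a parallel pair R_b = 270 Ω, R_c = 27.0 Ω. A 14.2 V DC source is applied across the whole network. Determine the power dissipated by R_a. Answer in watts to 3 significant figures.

2.01 W

Collapse R_b‖R_c to a single equivalent, reducing the network to two series elements.
R_p = (270×27.0)/(270+27.0) = 24.55 Ω
R_total = 18.0 + 24.55 = 42.55 Ω
I = V / R_total = 14.2 / 42.55 = 0.3338 A
The full supply current passes through R_a: P = I²R.
P_R_a = (0.3338)² × 18.0 = 2.005 W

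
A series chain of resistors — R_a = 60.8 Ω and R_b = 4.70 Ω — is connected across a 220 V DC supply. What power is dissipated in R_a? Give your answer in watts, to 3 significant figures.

Series elements share the same current, so find I first, then use P = I²R.
R_total = 60.8 + 4.70 = 65.50 Ω
I = V / R_total = 220 / 65.50 = 3.359 A
P_R_a = I² × R_a = (3.359)² × 60.8 = 685.9 W

686 W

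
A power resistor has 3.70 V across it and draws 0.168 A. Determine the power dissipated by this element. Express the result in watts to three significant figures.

0.622 W

Since both terminal voltage and current are stated, P = V I gives the power in one step.
P = 3.70 V × 0.1680 A = 0.6216 W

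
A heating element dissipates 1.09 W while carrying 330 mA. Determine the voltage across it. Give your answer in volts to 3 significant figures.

The two known quantities fix the third via V = P / I.
V = 1.09 / 0.3300 = 3.303 V

3.30 V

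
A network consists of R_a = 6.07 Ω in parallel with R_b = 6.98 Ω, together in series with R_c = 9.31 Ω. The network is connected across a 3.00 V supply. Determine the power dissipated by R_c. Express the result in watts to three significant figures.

Combine R_a and R_b into their parallel equivalent first, reducing the network to two series resistors.
R_p = (6.07×6.98)/(6.07+6.98) = 3.247 Ω
R_total = R_p + 9.31 = 3.247 + 9.31 = 12.56 Ω
I = V / R_total = 3.00 / 12.56 = 0.2389 A
R_c carries the full series current, so P = I²R.
P_R_c = (0.2389)² × 9.31 = 0.5314 W

0.531 W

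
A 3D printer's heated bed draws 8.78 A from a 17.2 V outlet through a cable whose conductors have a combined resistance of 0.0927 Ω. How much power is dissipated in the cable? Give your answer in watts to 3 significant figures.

7.15 W

The cable is a series resistance carrying the load current; its dissipation is I²R_line.
The cable carries the full 8.78 A.
P_line = I² R_line = (8.780)² × 0.0927 = 7.146 W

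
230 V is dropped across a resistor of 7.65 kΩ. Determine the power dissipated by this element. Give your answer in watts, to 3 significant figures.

V and R are stated; P = V²/R avoids computing the current.
P = (230 V)² / 7650 Ω = 6.915 W

6.92 W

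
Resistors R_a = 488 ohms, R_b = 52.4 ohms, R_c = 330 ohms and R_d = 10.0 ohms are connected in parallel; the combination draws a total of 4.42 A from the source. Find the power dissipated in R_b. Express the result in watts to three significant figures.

Parallel branches share V, not I — compute V via R_eq, then use V²/R for the target branch.
1/R_eq = 1/488 + 1/52.4 + 1/330 + 1/10.0 ⇒ R_eq = 8.054 Ω
V = I_total × R_eq = 4.420 × 8.054 = 35.60 V
P_R_b = V² / R_b = (35.60)² / 52.4 = 24.18 W

24.2 W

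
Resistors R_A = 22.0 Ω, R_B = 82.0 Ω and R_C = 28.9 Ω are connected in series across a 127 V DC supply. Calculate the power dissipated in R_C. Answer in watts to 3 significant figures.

Since the resistors are in series they all carry the loop current I = V/R_total; the power in any one is I²R.
R_total = 22.0 + 82.0 + 28.9 = 132.9 Ω
I = V / R_total = 127 / 132.9 = 0.9556 A
P_R_C = I² × R_C = (0.9556)² × 28.9 = 26.39 W

26.4 W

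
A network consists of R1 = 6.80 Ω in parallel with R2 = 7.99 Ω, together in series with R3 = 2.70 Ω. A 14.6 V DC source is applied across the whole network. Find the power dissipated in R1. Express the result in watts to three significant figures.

10.4 W

Reduce the parallel combination to a single R_p; the circuit then becomes R_p in series with the remaining resistor.
R_p = (6.80×7.99)/(6.80+7.99) = 3.674 Ω
R_total = R_p + 2.70 = 3.674 + 2.70 = 6.374 Ω
I = V / R_total = 14.6 / 6.374 = 2.291 A
Voltage across the parallel pair: V_p = I × R_p = 2.291 × 3.674 = 8.415 V
R1 sits across V_p; its power is V_p²/R.
P_R1 = (8.415)² / 6.80 = 10.41 W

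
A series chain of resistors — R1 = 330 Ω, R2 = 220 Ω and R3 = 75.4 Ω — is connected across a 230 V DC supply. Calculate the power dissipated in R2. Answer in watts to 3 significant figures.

29.8 W

Every series element carries the same I. Get I from the total resistance, then P = I² × R2.
R_total = 330 + 220 + 75.4 = 625.4 Ω
I = V / R_total = 230 / 625.4 = 0.3678 A
P_R2 = I² × R2 = (0.3678)² × 220 = 29.76 W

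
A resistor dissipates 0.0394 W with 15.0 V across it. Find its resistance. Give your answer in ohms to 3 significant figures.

5710 Ω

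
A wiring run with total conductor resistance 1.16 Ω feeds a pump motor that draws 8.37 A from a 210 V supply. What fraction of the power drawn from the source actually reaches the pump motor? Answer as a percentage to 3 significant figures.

95.4 %

The wiring run carries the full 8.37 A.
P_line = I² R_line = (8.370)² × 1.16 = 81.27 W
P_source = V I = 210 × 8.370 = 1758 W; P_load = 1676 W
η = P_load / P_source = 1676 / 1758 = 0.9538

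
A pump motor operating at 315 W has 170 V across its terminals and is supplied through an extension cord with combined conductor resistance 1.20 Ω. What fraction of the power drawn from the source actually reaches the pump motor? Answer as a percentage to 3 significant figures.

I = P / V = 315 / 170 = 1.853 A through the extension cord.
P_line = I² R_line = (1.853)² × 1.20 = 4.120 W
P_source = P_load + P_line = 315.0 + 4.120 = 319.1 W
η = P_load / P_source = 315.0 / 319.1 = 0.9871

98.7 %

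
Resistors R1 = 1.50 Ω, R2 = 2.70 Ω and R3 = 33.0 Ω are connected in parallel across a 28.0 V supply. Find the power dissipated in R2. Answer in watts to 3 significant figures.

290 W

The supply voltage appears across each parallel branch — just use P = V²/R2.
P_R2 = V² / R2 = (28.0)² / 2.70 Ω = 290.4 W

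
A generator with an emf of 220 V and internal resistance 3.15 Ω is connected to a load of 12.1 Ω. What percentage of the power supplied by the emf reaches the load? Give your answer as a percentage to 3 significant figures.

79.3 %

Both r and R carry the same current, so the power split is just the resistance split: η = R/(R+r).
η = R / (R + r) = 12.1 / (12.1 + 3.15) = 0.7934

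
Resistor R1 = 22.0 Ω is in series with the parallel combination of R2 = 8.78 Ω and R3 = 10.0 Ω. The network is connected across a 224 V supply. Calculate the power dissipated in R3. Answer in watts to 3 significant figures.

First combine the parallel branches into one equivalent R_p, then R1 + R_p is a series pair.
R_p = (8.78×10.0)/(8.78+10.0) = 4.675 Ω
R_total = 22.0 + 4.675 = 26.68 Ω
I = V / R_total = 224 / 26.68 = 8.397 A
Voltage across the parallel pair: V_p = I × R_p = 8.397 × 4.675 = 39.26 V
R3 is across V_p, so use P = V²/R for that branch.
P_R3 = (39.26)² / 10.0 = 154.1 W

154 W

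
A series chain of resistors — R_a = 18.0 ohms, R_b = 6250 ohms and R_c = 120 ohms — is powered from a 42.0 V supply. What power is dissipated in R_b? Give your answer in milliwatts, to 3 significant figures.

270 mW

In a series string the same current flows through every resistor — find that current, then P = I²R for the one we want.
R_total = 18.0 + 6250 + 120 = 6388 Ω
I = V / R_total = 42.0 / 6388 = 0.006575 A
P_R_b = I² × R_b = (0.006575)² × 6250 = 0.2702 W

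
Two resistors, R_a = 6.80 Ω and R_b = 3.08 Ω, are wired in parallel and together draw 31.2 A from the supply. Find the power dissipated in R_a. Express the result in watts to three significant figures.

643 W

The branches share the same voltage, but only the total current is given — find V from the equivalent resistance first.
1/R_eq = 1/6.80 + 1/3.08 ⇒ R_eq = 2.120 Ω
V = I_total × R_eq = 31.20 × 2.120 = 66.14 V
P_R_a = V² / R_a = (66.14)² / 6.80 = 643.3 W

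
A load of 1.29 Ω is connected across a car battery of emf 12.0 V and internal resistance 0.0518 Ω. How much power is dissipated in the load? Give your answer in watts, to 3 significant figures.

With r and R in series, I = ε/(r+R); the load dissipates I²R.
I = ε / (r + R) = 12.0 / (0.0518 + 1.29) = 8.943 A
P_load = I² R = (8.943)² × 1.29 = 103.2 W

103 W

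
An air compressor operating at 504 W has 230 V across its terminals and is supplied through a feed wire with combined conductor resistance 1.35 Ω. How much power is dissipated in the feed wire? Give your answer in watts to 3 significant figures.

6.48 W

Line loss is just I²R for the cable — we know both I and R_line directly.
I = P / V = 504 / 230 = 2.191 A through the feed wire.
P_line = I² R_line = (2.191)² × 1.35 = 6.482 W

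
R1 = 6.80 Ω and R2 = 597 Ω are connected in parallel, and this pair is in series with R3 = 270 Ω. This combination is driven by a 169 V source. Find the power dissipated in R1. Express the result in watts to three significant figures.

Combine R1 and R2 into their parallel equivalent first, reducing the network to two series resistors.
R_p = (6.80×597)/(6.80+597) = 6.723 Ω
R_total = R_p + 270 = 6.723 + 270 = 276.7 Ω
I = V / R_total = 169 / 276.7 = 0.6107 A
Voltage across the parallel pair: V_p = I × R_p = 0.6107 × 6.723 = 4.106 V
R1 sits across V_p; its power is V_p²/R.
P_R1 = (4.106)² / 6.80 = 2.479 W

2.48 W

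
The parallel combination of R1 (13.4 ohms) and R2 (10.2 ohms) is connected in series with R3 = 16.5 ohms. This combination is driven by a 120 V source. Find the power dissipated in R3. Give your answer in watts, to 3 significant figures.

478 W

Combine R1 and R2 into their parallel equivalent first, reducing the network to two series resistors.
R_p = (13.4×10.2)/(13.4+10.2) = 5.792 Ω
R_total = R_p + 16.5 = 5.792 + 16.5 = 22.29 Ω
I = V / R_total = 120 / 22.29 = 5.383 A
R3 carries the full series current, so P = I²R.
P_R3 = (5.383)² × 16.5 = 478.2 W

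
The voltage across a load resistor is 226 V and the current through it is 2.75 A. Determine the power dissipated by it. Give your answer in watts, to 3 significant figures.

V and I are known directly — P = V I, no intermediate step needed.
P = 226 V × 2.750 A = 621.5 W

622 W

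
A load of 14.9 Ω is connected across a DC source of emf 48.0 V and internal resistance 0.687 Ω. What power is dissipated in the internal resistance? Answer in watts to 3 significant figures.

6.51 W

Internal loss is I²r, with I set by the total series resistance r+R.
I = ε / (r + R) = 48.0 / (0.687 + 14.9) = 3.079 A
P_int = I² r = (3.079)² × 0.687 = 6.515 W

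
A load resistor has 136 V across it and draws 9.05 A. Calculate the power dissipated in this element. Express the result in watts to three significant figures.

1230 W

Both the voltage across and the current through the element are known, so P = V I applies directly.
P = 136 V × 9.050 A = 1231 W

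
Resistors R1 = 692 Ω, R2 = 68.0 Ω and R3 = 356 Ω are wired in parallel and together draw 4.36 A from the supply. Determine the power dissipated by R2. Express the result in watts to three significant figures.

We need the common branch voltage; get it from I_total × R_eq, then P = V²/R for the branch.
1/R_eq = 1/692 + 1/68.0 + 1/356 ⇒ R_eq = 52.74 Ω
V = I_total × R_eq = 4.360 × 52.74 = 230.0 V
P_R2 = V² / R2 = (230.0)² / 68.0 = 777.7 W

778 W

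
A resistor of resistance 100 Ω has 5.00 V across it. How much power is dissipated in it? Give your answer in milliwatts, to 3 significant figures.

With V across and R both known, P = V²/R gives the dissipation directly.
P = (5.00 V)² / 100 Ω = 0.2500 W

250 mW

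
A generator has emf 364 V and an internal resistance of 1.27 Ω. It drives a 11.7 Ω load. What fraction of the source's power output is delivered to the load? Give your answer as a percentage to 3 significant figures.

90.2 %

Both r and R carry the same current, so the power split is just the resistance split: η = R/(R+r).
η = R / (R + r) = 11.7 / (11.7 + 1.27) = 0.9021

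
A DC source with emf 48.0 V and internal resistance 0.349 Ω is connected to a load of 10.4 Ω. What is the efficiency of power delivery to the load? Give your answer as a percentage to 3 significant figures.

96.8 %

The source delivers εI, of which I²R reaches the load and I²r is lost; since I is common, η = R/(R+r).
η = R / (R + r) = 10.4 / (10.4 + 0.349) = 0.9675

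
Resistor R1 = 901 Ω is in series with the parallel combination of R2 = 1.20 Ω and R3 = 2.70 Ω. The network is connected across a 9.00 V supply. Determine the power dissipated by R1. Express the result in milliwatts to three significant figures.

89.7 mW

First combine the parallel branches into one equivalent R_p, then R1 + R_p is a series pair.
R_p = (1.20×2.70)/(1.20+2.70) = 0.8308 Ω
R_total = 901 + 0.8308 = 901.8 Ω
I = V / R_total = 9.00 / 901.8 = 0.009980 A
R1 is in the main series path, so its power is I²R1.
P_R1 = (0.009980)² × 901 = 0.08973 W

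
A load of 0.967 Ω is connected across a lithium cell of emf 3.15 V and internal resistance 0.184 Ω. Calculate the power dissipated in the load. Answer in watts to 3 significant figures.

Load and internal resistance form a series loop — compute the loop current, then the load power via I²R.
I = ε / (r + R) = 3.15 / (0.184 + 0.967) = 2.737 A
P_load = I² R = (2.737)² × 0.967 = 7.243 W

7.24 W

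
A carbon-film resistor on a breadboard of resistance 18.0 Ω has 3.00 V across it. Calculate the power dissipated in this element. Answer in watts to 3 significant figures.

Voltage and resistance are given, so P = V²/R is the one-step route.
P = (3.00 V)² / 18.0 Ω = 0.5000 W

0.500 W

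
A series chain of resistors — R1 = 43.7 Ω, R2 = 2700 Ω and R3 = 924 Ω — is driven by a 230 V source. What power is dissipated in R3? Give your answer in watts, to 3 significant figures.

The current is common to all series resistors; compute it, then apply P = I²R for the target.
R_total = 43.7 + 2700 + 924 = 3668 Ω
I = V / R_total = 230 / 3668 = 0.06271 A
P_R3 = I² × R3 = (0.06271)² × 924 = 3.634 W

3.63 W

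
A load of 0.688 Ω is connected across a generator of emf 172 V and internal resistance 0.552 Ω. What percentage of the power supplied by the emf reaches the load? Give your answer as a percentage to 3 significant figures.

The source delivers εI, of which I²R reaches the load and I²r is lost; since I is common, η = R/(R+r).
η = R / (R + r) = 0.688 / (0.688 + 0.552) = 0.5548

55.5 %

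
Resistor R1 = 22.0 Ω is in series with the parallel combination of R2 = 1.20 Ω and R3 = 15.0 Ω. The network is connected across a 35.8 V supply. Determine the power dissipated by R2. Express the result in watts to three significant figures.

2.47 W

First combine the parallel branches into one equivalent R_p, then R1 + R_p is a series pair.
R_p = (1.20×15.0)/(1.20+15.0) = 1.111 Ω
R_total = 22.0 + 1.111 = 23.11 Ω
I = V / R_total = 35.8 / 23.11 = 1.549 A
Voltage across the parallel pair: V_p = I × R_p = 1.549 × 1.111 = 1.721 V
R2 is across V_p, so use P = V²/R for that branch.
P_R2 = (1.721)² / 1.20 = 2.469 W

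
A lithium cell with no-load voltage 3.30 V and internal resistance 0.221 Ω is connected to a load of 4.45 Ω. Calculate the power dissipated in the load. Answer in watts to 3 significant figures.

Load and internal resistance form a series loop — compute the loop current, then the load power via I²R.
I = ε / (r + R) = 3.30 / (0.221 + 4.45) = 0.7065 A
P_load = I² R = (0.7065)² × 4.45 = 2.221 W

2.22 W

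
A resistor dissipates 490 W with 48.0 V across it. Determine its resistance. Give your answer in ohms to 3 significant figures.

The two known quantities fix the third via R = V² / P.
R = (48.0)² / 490 = 4.702 Ω

4.70 Ω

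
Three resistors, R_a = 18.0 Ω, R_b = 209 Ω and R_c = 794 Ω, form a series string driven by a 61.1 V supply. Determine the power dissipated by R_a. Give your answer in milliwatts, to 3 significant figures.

The current is common to all series resistors; compute it, then apply P = I²R for the target.
R_total = 18.0 + 209 + 794 = 1021 Ω
I = V / R_total = 61.1 / 1021 = 0.05984 A
P_R_a = I² × R_a = (0.05984)² × 18.0 = 0.06446 W

64.5 mW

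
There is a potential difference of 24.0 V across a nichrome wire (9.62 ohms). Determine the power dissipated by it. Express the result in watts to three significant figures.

59.9 W

Voltage and resistance are given, so P = V²/R is the one-step route.
P = (24.0 V)² / 9.62 Ω = 59.88 W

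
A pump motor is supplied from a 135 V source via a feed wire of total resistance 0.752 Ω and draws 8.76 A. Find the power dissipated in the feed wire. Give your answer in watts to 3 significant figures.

57.7 W

Line loss is just I²R for the cable — we know both I and R_line directly.
The feed wire carries the full 8.76 A.
P_line = I² R_line = (8.760)² × 0.752 = 57.71 W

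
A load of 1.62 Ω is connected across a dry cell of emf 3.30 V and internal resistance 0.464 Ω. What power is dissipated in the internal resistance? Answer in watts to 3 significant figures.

1.16 W

r is in series with the load, so it carries the full circuit current — the loss in it is I²r.
I = ε / (r + R) = 3.30 / (0.464 + 1.62) = 1.583 A
P_int = I² r = (1.583)² × 0.464 = 1.163 W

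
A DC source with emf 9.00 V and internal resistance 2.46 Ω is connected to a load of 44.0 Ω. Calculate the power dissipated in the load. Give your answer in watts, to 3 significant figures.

Find the circuit current first, then P = I²R for the load (series elements share I).
I = ε / (r + R) = 9.00 / (2.46 + 44.0) = 0.1937 A
P_load = I² R = (0.1937)² × 44.0 = 1.651 W

1.65 W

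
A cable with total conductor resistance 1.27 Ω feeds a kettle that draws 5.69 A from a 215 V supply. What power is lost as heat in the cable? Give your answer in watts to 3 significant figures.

The cable and load are in series, so the same current flows in both; the loss is I²R_line.
The cable carries the full 5.69 A.
P_line = I² R_line = (5.690)² × 1.27 = 41.12 W

41.1 W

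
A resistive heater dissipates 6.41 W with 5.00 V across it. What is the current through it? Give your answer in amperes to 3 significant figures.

1.28 A

Rearranging the power relation for the two known quantities gives I = P / V.
I = 6.41 / 5.00 = 1.282 A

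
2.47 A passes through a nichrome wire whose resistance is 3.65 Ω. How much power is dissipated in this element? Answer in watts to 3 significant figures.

22.3 W

With I and R stated, P = I²R applies in one step.
P = (2.470 A)² × 3.65 Ω = 22.27 W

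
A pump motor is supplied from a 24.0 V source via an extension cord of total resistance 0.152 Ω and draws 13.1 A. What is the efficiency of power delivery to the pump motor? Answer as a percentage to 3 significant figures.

91.7 %

The extension cord carries the full 13.1 A.
P_line = I² R_line = (13.10)² × 0.152 = 26.08 W
P_source = V I = 24.0 × 13.10 = 314.4 W; P_load = 288.3 W
η = P_load / P_source = 288.3 / 314.4 = 0.9170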